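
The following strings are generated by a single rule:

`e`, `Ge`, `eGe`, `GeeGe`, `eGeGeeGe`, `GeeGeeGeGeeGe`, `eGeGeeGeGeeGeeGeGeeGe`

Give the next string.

GeeGeeGeGeeGeeGeGeeGeGeeGeeGeGeeGe

Each term (from the third on) is the two preceding terms concatenated in order: term 3 = e·Ge = eGe.
Continuing: GeeGeeGeGeeGe · eGeGeeGeGeeGeeGeGeeGe gives term 8.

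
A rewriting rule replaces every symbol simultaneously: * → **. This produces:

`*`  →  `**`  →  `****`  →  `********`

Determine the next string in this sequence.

****************

Rewriting each symbol of ********: *→**, *→**, *→**, *→**, *→**, *→**, *→**, *→**, which concatenates to ** ** ** ** ** ** ** **.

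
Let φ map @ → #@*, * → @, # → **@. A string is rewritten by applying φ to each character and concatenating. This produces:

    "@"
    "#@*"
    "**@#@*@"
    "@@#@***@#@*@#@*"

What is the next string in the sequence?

#@*#@***@#@*@@@#@***@#@*@#@***@#@*@

φ(@@#@***@#@*@#@*) expands symbol-by-symbol to #@* #@* **@ #@* @ @ @ #@* **@ #@* @ #@* **@ #@* @; joining the 15 pieces gives the next term.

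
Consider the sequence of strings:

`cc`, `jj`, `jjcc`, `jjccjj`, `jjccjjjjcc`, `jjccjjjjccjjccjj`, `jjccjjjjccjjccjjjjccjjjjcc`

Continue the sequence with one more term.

This is a Fibonacci-style word recurrence s(k) = s(k−1)·s(k−2): e.g. jj·cc = jjcc.
Continuing: jjccjjjjccjjccjjjjccjjjjcc · jjccjjjjccjjccjj gives term 8.

jjccjjjjccjjccjjjjccjjjjccjjccjjjjccjjccjj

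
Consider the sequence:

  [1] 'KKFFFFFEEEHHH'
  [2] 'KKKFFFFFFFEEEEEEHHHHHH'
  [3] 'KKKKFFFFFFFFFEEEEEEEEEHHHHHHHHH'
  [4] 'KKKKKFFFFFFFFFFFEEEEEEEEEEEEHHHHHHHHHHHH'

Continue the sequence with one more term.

The n-th term is n+1 K's then 2n+3 F's then 3n E's then 3n H's (n = 1, 2, …).
For the next term, n = 5, so the run lengths are 6, 13, 15, 15.

KKKKKKFFFFFFFFFFFFFEEEEEEEEEEEEEEEHHHHHHHHHHHHHHH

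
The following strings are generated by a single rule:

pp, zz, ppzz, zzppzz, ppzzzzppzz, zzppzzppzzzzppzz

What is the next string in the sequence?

Each term (from the third on) is the two preceding terms concatenated in order: term 3 = pp·zz = ppzz.
The next term joins ppzzzzppzz and zzppzzppzzzzppzz.

ppzzzzppzzzzppzzppzzzzppzz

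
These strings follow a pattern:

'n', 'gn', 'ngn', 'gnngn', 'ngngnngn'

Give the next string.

gnngnngngnngn

Each term (from the third on) is the two preceding terms concatenated in order: term 3 = n·gn = ngn.
Continuing: gnngn · ngngnngn gives term 6.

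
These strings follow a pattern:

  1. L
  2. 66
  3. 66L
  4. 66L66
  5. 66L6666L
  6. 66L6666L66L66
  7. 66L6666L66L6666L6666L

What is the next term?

From term 3 onward, concatenate the last term with the second-to-last: 66·L = 66L, 66L·66 = 66L66, …
So term 8 is 66L6666L66L6666L6666L·66L6666L66L66.

66L6666L66L6666L6666L66L6666L66L66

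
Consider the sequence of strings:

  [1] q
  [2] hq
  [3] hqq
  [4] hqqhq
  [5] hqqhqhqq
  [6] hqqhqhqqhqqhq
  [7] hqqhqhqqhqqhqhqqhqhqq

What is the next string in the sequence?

hqqhqhqqhqqhqhqqhqhqqhqqhqhqqhqqhq

Each term (from the third on) is the previous term followed by the one before it: term 3 = hq·q = hqq.
So term 8 is hqqhqhqqhqqhqhqqhqhqq·hqqhqhqqhqqhq.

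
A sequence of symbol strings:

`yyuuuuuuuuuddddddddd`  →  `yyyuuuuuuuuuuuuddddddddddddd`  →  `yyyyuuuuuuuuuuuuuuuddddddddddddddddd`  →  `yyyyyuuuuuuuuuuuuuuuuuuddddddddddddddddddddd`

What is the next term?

The n-th term is n y's then 3n+3 u's then 4n+1 d's, where the shown terms are n = 2, 3, 4, 5.
Setting n = 6 gives 6, 21, 25 characters in each block.

yyyyyyuuuuuuuuuuuuuuuuuuuuuddddddddddddddddddddddddd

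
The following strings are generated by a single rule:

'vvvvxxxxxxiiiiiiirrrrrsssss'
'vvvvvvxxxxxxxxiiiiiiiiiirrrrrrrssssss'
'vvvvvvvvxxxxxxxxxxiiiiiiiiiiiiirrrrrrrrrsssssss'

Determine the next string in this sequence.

vvvvvvvvvvxxxxxxxxxxxxiiiiiiiiiiiiiiiirrrrrrrrrrrssssssss

The n-th term is 2n v's then 2n+2 x's then 3n+1 i's then 2n+1 r's then n+3 s's, where the shown terms are n = 2, 3, 4.
For the next term, n = 5, so the run lengths are 10, 12, 16, 11, 8.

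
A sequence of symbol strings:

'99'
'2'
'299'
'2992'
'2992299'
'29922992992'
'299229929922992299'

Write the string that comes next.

29922992992299229929922992992

This is a Fibonacci-style word recurrence s(k) = s(k−1)·s(k−2): e.g. 2·99 = 299.
So term 8 is 299229929922992299·29922992992.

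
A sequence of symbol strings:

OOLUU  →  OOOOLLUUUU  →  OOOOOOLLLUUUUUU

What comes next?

OOOOOOOOLLLLUUUUUUUU

The n-th term is 2n O's then n L's then 2n U's (n = 1, 2, …).
For the next term, n = 4, so the run lengths are 8, 4, 8.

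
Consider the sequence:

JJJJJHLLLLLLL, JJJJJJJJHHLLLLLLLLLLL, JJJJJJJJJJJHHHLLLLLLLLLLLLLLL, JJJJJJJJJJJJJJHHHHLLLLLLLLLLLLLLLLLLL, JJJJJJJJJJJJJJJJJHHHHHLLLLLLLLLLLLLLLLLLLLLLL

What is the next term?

JJJJJJJJJJJJJJJJJJJJHHHHHHLLLLLLLLLLLLLLLLLLLLLLLLLLL

Reading off run lengths: J runs 5, 8, 11, 14, 17; H runs 1, 2, 3, 4, 5; L runs 7, 11, 15, 19, 23 — each is linear in n (n = 1, 2, …).
At n = 6 the blocks have lengths 20, 6, 27.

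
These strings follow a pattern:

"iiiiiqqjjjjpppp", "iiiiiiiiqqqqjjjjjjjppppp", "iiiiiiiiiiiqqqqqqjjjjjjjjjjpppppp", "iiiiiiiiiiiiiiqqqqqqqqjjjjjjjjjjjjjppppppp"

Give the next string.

iiiiiiiiiiiiiiiiiqqqqqqqqqqjjjjjjjjjjjjjjjjpppppppp

Term n consists of 3n+2 i's, followed by 2n q's, followed by 3n+1 j's, followed by n+3 p's (n = 1, 2, …).
Setting n = 5 gives 17, 10, 16, 8 characters in each block.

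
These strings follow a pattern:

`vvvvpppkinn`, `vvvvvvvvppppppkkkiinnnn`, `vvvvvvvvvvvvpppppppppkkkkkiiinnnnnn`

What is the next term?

The n-th term is 4n v's then 3n p's then 2n-1 k's then n i's then 2n n's (n = 1, 2, …).
For the next term, n = 4, so the run lengths are 16, 12, 7, 4, 8.

vvvvvvvvvvvvvvvvppppppppppppkkkkkkkiiiinnnnnnnn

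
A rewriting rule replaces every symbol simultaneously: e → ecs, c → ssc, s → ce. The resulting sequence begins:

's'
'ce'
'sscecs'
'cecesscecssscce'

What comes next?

sscecssscecscecesscecsssccececesscsscecs

Replace each of the 15 characters of cecesscecssscce in place — ssc ecs ssc ecs ce ce ssc ecs ssc ce ce ce ssc ssc ecs — and concatenate.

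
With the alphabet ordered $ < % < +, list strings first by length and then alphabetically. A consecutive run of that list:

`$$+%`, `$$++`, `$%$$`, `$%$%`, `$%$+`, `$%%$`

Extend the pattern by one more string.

The successor of $%%$ increments the rightmost position that isn't already + and resets every position after it to $.

$%%%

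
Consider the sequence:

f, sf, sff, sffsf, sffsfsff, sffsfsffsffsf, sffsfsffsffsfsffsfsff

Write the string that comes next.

This is a Fibonacci-style word recurrence s(k) = s(k−1)·s(k−2): e.g. sf·f = sff.
Continuing: sffsfsffsffsfsffsfsff · sffsfsffsffsf gives term 8.

sffsfsffsffsfsffsfsffsffsfsffsffsf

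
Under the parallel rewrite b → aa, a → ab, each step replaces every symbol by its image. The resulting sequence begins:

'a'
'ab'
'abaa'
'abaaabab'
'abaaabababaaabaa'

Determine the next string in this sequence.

Replace each of the 16 characters of abaaabababaaabaa in place — ab aa ab ab ab aa ab aa ab aa ab ab ab aa ab ab — and concatenate.

abaaabababaaabaaabaaabababaaabab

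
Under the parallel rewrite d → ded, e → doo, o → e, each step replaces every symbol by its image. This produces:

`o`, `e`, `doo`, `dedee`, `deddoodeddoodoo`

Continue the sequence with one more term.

Applying the rule to each of the 15 symbols of deddoodeddoodoo gives the pieces ded doo ded ded e e ded doo ded ded e e ded e e, which concatenate to the answer.

deddoodeddedeededdoodeddedeededee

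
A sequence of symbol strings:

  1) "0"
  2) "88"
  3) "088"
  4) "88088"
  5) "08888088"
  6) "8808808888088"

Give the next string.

This is a Fibonacci-style word recurrence s(k) = s(k−2)·s(k−1): e.g. 0·88 = 088.
So term 7 is 08888088·8808808888088.

088880888808808888088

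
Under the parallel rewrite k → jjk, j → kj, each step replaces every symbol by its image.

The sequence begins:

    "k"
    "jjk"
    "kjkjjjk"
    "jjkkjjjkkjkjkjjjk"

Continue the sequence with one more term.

Applying the rule to each of the 17 symbols of jjkkjjjkkjkjkjjjk gives the pieces kj kj jjk jjk kj kj kj jjk jjk kj jjk kj jjk kj kj kj jjk, which concatenate to the answer.

kjkjjjkjjkkjkjkjjjkjjkkjjjkkjjjkkjkjkjjjk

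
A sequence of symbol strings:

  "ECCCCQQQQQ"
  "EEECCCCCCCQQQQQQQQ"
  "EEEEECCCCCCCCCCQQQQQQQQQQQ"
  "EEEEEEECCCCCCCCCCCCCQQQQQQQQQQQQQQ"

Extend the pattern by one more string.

Reading off run lengths: E runs 1, 3, 5, 7; C runs 4, 7, 10, 13; Q runs 5, 8, 11, 14 — each is linear in n (n = 1, 2, …).
At n = 5 the blocks have lengths 9, 16, 17.

EEEEEEEEECCCCCCCCCCCCCCCCQQQQQQQQQQQQQQQQQ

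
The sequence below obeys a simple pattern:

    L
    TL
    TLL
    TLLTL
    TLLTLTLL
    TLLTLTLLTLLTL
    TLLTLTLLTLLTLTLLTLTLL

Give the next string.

This is a Fibonacci-style word recurrence s(k) = s(k−1)·s(k−2): e.g. TL·L = TLL.
Continuing: TLLTLTLLTLLTLTLLTLTLL · TLLTLTLLTLLTL gives term 8.

TLLTLTLLTLLTLTLLTLTLLTLLTLTLLTLLTL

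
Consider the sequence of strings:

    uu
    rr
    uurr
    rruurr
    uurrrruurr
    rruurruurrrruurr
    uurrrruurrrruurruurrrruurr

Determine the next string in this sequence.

rruurruurrrruurruurrrruurrrruurruurrrruurr

From term 3 onward, concatenate the second-to-last term with the last: uu·rr = uurr, rr·uurr = rruurr, …
So term 8 is rruurruurrrruurr·uurrrruurrrruurruurrrruurr.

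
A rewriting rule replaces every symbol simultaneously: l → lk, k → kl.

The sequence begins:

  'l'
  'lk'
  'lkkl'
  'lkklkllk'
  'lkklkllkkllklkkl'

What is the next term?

Applying the rule to each of the 16 symbols of lkklkllkkllklkkl gives the pieces lk kl kl lk kl lk lk kl kl lk lk kl lk kl kl lk, which concatenate to the answer.

lkklkllkkllklkklkllklkkllkklkllk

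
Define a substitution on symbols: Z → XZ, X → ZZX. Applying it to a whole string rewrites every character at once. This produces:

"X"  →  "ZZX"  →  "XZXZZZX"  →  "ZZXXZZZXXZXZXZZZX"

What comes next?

φ(ZZXXZZZXXZXZXZZZX) expands symbol-by-symbol to XZ XZ ZZX ZZX XZ XZ XZ ZZX ZZX XZ ZZX XZ ZZX XZ XZ XZ ZZX; joining the 17 pieces gives the next term.

XZXZZZXZZXXZXZXZZZXZZXXZZZXXZZZXXZXZXZZZX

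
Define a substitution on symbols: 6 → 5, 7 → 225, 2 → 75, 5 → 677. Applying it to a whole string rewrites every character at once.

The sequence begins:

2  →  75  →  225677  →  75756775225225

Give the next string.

Applying the rule to each of the 14 symbols of 75756775225225 gives the pieces 225 677 225 677 5 225 225 677 75 75 677 75 75 677, which concatenate to the answer.

225677225677522522567775756777575677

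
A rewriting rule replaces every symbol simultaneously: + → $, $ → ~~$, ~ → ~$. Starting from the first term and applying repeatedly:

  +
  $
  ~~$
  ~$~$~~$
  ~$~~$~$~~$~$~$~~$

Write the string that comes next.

~$~~$~$~$~~$~$~~$~$~$~~$~$~~$~$~~$~$~$~~$

Replace each of the 17 characters of ~$~~$~$~~$~$~$~~$ in place — ~$ ~~$ ~$ ~$ ~~$ ~$ ~~$ ~$ ~$ ~~$ ~$ ~~$ ~$ ~~$ ~$ ~$ ~~$ — and concatenate.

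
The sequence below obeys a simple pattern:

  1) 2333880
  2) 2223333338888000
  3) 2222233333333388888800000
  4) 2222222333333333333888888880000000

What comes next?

2222222223333333333333338888888888000000000

Term n consists of 2n-1 2's, followed by 3n 3's, followed by 2n 8's, followed by 2n-1 0's (n = 1, 2, …).
For the next term, n = 5, so the run lengths are 9, 15, 10, 9.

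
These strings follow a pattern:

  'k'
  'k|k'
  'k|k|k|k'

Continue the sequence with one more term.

Each string is two copies of the previous one joined by '|'.
One more doubling of k|k|k|k gives the answer.

k|k|k|k|k|k|k|k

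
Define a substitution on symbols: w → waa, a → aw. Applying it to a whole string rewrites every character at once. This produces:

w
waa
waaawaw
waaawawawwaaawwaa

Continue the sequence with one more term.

Replace each of the 17 characters of waaawawawwaaawwaa in place — waa aw aw aw waa aw waa aw waa waa aw aw aw waa waa aw aw — and concatenate.

waaawawawwaaawwaaawwaawaaawawawwaawaaawaw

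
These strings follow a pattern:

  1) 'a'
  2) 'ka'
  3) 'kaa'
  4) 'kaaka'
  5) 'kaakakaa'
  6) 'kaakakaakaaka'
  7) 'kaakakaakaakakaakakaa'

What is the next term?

kaakakaakaakakaakakaakaakakaakaaka

This is a Fibonacci-style word recurrence s(k) = s(k−1)·s(k−2): e.g. ka·a = kaa.
The next term joins kaakakaakaakakaakakaa and kaakakaakaaka.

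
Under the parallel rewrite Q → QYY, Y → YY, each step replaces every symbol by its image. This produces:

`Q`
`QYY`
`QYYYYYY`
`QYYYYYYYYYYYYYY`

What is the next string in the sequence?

QYYYYYYYYYYYYYYYYYYYYYYYYYYYYYY

φ(QYYYYYYYYYYYYYY) expands symbol-by-symbol to QYY YY YY YY YY YY YY YY YY YY YY YY YY YY YY; joining the 15 pieces gives the next term.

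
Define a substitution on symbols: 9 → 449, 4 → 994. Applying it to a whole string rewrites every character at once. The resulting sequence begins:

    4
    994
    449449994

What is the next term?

Expanding 449449994: 4→994, 4→994, 9→449, 4→994, 4→994, 9→449, 9→449, 9→449, 4→994. Concatenated: 994 994 449 994 994 449 449 449 994.

994994449994994449449449994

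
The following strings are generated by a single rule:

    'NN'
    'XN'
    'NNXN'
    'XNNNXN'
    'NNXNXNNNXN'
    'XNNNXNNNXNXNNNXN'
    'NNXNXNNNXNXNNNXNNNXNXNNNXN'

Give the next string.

From term 3 onward, concatenate the second-to-last term with the last: NN·XN = NNXN, XN·NNXN = XNNNXN, …
Continuing: XNNNXNNNXNXNNNXN · NNXNXNNNXNXNNNXNNNXNXNNNXN gives term 8.

XNNNXNNNXNXNNNXNNNXNXNNNXNXNNNXNNNXNXNNNXN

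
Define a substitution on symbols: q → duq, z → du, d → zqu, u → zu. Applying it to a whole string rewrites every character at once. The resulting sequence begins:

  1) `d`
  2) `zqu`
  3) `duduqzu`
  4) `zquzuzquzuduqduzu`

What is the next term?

duduqzuduzududuqzuduzuzquzuduqzquzuduzu

Applying the rule to each of the 17 symbols of zquzuzquzuduqduzu gives the pieces du duq zu du zu du duq zu du zu zqu zu duq zqu zu du zu, which concatenate to the answer.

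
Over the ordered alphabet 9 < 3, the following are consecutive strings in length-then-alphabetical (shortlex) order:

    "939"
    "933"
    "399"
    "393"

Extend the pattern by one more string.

Find the rightmost character of 393 below 3, bump it to the next letter, and reset everything to its right to 9.

339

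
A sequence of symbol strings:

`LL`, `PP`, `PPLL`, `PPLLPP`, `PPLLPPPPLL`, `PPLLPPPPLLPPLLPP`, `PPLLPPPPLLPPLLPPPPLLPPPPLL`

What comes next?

PPLLPPPPLLPPLLPPPPLLPPPPLLPPLLPPPPLLPPLLPP

This is a Fibonacci-style word recurrence s(k) = s(k−1)·s(k−2): e.g. PP·LL = PPLL.
Continuing: PPLLPPPPLLPPLLPPPPLLPPPPLL · PPLLPPPPLLPPLLPP gives term 8.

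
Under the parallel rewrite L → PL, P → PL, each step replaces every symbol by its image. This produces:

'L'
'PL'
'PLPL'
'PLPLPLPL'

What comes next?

PLPLPLPLPLPLPLPL

Expanding PLPLPLPL: P→PL, L→PL, P→PL, L→PL, P→PL, L→PL, P→PL, L→PL. Concatenated: PL PL PL PL PL PL PL PL.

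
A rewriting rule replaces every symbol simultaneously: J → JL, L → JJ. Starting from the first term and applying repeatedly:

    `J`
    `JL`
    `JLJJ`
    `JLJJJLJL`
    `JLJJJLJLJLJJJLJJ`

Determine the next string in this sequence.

JLJJJLJLJLJJJLJJJLJJJLJLJLJJJLJL

Replace each of the 16 characters of JLJJJLJLJLJJJLJJ in place — JL JJ JL JL JL JJ JL JJ JL JJ JL JL JL JJ JL JL — and concatenate.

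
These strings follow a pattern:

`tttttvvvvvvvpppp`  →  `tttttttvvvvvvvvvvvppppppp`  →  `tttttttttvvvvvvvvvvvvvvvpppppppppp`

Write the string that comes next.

tttttttttttvvvvvvvvvvvvvvvvvvvppppppppppppp

Reading off run lengths: t runs 5, 7, 9; v runs 7, 11, 15; p runs 4, 7, 10 — each is linear in n (n = 1, 2, …).
At n = 4 the blocks have lengths 11, 19, 13.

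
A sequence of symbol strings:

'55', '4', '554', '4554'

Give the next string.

From term 3 onward, concatenate the second-to-last term with the last: 55·4 = 554, 4·554 = 4554, …
So term 5 is 554·4554.

5544554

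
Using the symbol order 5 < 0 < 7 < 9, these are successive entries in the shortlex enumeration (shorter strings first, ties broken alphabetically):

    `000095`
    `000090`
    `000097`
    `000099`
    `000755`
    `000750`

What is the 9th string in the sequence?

000705

Advancing 3 positions from 000750 through 000750 → 000757 → 000759 reaches term 9.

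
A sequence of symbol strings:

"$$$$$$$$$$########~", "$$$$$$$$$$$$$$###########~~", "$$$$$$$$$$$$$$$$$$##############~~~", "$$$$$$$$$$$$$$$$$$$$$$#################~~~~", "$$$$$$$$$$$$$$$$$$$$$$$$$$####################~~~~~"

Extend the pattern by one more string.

Term n consists of 4n-2 $'s, followed by 3n-1 #'s, followed by n-2 ~'s, where the shown terms are n = 3, 4, 5, 6, 7.
Setting n = 8 gives 30, 23, 6 characters in each block.

$$$$$$$$$$$$$$$$$$$$$$$$$$$$$$#######################~~~~~~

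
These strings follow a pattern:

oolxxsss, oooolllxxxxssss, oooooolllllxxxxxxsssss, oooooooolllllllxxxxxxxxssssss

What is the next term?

oooooooooolllllllllxxxxxxxxxxsssssss

The n-th term is 2n o's then 2n-1 l's then 2n x's then n+2 s's (n = 1, 2, …).
Setting n = 5 gives 10, 9, 10, 7 characters in each block.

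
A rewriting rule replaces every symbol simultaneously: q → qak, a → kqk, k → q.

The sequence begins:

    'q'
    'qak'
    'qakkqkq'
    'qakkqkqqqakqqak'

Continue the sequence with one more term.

qakkqkqqqakqqakqakqakkqkqqakqakkqkq

Replace each of the 15 characters of qakkqkqqqakqqak in place — qak kqk q q qak q qak qak qak kqk q qak qak kqk q — and concatenate.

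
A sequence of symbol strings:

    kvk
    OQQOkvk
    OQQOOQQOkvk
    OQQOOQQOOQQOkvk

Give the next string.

Every step adds OQQO at the front: s(k+1) = OQQO·s(k).
Applying this once more to OQQOOQQOOQQOkvk:

OQQOOQQOOQQOOQQOkvk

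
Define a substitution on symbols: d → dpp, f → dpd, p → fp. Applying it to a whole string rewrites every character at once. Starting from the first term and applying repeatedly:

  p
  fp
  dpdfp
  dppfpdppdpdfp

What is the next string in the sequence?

Applying the rule to each of the 13 symbols of dppfpdppdpdfp gives the pieces dpp fp fp dpd fp dpp fp fp dpp fp dpp dpd fp, which concatenate to the answer.

dppfpfpdpdfpdppfpfpdppfpdppdpdfp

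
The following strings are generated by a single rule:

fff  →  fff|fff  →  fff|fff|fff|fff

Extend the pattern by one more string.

s(k+1) = s(k)·|·s(k) — each term doubles the last with '|' between the halves.
Doubling fff|fff|fff|fff with '|' between the halves:

fff|fff|fff|fff|fff|fff|fff|fff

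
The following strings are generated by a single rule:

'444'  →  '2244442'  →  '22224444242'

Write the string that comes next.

222222444424242

s(k+1) = 22·s(k)·42, so each term gains 22 as a prefix and 42 as a suffix.
One more step from 22224444242 gives the answer.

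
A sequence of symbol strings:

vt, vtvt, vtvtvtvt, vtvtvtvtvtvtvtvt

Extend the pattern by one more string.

Every step duplicates the string.
Doubling vtvtvtvtvtvtvtvt:

vtvtvtvtvtvtvtvtvtvtvtvtvtvtvtvt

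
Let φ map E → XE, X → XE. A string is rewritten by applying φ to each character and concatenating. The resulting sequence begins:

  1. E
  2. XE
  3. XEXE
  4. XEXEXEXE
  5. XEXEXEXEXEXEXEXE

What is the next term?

Replace each of the 16 characters of XEXEXEXEXEXEXEXE in place — XE XE XE XE XE XE XE XE XE XE XE XE XE XE XE XE — and concatenate.

XEXEXEXEXEXEXEXEXEXEXEXEXEXEXEXE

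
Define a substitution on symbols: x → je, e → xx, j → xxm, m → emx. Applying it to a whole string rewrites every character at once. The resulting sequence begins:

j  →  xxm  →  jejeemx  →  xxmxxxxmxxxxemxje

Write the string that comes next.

Rewriting the 17 symbols of xxmxxxxmxxxxemxje one by one yields je je emx je je je je emx je je je je xx emx je xxm xx; concatenated:

jejeemxjejejejeemxjejejejexxemxjexxmxx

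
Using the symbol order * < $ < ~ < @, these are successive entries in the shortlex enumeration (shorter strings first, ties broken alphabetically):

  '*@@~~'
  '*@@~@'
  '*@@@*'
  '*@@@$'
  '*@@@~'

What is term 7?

Continuing the enumeration 2 steps past *@@@~: *@@@~ → *@@@@ → (answer).

$****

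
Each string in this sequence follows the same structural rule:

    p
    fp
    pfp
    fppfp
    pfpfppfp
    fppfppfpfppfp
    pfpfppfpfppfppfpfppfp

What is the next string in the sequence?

fppfppfpfppfppfpfppfpfppfppfpfppfp

Each term (from the third on) is the two preceding terms concatenated in order: term 3 = p·fp = pfp.
Continuing: fppfppfpfppfp · pfpfppfpfppfppfpfppfp gives term 8.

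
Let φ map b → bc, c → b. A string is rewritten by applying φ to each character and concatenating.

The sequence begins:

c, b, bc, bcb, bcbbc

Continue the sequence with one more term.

Apply φ to bcbbc symbol by symbol: b→bc, c→b, b→bc, b→bc, c→b; joined: bc b bc bc b.

bcbbcbcb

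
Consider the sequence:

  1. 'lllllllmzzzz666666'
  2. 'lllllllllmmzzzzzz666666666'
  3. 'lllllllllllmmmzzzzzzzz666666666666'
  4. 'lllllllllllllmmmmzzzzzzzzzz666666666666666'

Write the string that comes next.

lllllllllllllllmmmmmzzzzzzzzzzzz666666666666666666

Term n consists of 2n+3 l's, followed by n-1 m's, followed by 2n z's, followed by 3n 6's, where the shown terms are n = 2, 3, 4, 5.
Setting n = 6 gives 15, 5, 12, 18 characters in each block.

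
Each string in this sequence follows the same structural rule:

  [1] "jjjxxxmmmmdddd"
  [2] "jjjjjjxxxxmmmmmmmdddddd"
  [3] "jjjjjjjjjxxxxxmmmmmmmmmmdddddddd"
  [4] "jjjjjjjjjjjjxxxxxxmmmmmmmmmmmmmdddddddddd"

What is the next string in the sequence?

Term n consists of 3n j's, followed by n+2 x's, followed by 3n+1 m's, followed by 2n+2 d's (n = 1, 2, …).
For the next term, n = 5, so the run lengths are 15, 7, 16, 12.

jjjjjjjjjjjjjjjxxxxxxxmmmmmmmmmmmmmmmmdddddddddddd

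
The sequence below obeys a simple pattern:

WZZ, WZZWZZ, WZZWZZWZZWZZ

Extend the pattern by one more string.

s(k+1) = s(k)·s(k) — each term doubles the last.
Doubling WZZWZZWZZWZZ:

WZZWZZWZZWZZWZZWZZWZZWZZ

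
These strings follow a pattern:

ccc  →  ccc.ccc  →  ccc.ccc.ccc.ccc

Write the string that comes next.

s(k+1) = s(k)·.·s(k) — each term doubles the last with '.' between the halves.
One more doubling of ccc.ccc.ccc.ccc gives the answer.

ccc.ccc.ccc.ccc.ccc.ccc.ccc.ccc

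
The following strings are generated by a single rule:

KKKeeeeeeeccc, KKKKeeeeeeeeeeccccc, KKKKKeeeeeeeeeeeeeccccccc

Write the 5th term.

KKKKKKKeeeeeeeeeeeeeeeeeeeccccccccccc

Each string has the form K^{n+1} e^{3n+1} c^{2n-1}, where the shown terms are n = 2, 3, 4.
At n = 6 the blocks have lengths 7, 19, 11.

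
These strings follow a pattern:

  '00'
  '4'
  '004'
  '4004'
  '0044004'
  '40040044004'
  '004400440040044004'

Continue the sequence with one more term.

From term 3 onward, concatenate the second-to-last term with the last: 00·4 = 004, 4·004 = 4004, …
So term 8 is 40040044004·004400440040044004.

40040044004004400440040044004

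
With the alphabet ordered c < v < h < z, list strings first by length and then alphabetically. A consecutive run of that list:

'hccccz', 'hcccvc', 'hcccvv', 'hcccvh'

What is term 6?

hccchc

Continuing the enumeration 2 steps past hcccvh: hcccvh → hcccvz → (answer).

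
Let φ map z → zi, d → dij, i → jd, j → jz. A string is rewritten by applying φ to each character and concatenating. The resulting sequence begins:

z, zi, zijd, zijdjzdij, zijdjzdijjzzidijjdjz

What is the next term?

zijdjzdijjzzidijjdjzjzzizijddijjdjzjzdijjzzi

Applying the rule to each of the 20 symbols of zijdjzdijjzzidijjdjz gives the pieces zi jd jz dij jz zi dij jd jz jz zi zi jd dij jd jz jz dij jz zi, which concatenate to the answer.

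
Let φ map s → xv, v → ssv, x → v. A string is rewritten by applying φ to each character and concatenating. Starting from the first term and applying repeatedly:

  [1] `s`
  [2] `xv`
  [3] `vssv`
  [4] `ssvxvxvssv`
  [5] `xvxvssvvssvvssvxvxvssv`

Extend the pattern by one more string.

vssvvssvxvxvssvssvxvxvssvssvxvxvssvvssvvssvxvxvssv

Applying the rule to each of the 22 symbols of xvxvssvvssvvssvxvxvssv gives the pieces v ssv v ssv xv xv ssv ssv xv xv ssv ssv xv xv ssv v ssv v ssv xv xv ssv, which concatenate to the answer.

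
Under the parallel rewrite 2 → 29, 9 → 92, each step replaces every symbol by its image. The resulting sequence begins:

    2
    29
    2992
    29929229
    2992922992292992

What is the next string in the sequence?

29929229922929929229299229929229

Applying the rule to each of the 16 symbols of 2992922992292992 gives the pieces 29 92 92 29 92 29 29 92 92 29 29 92 29 92 92 29, which concatenate to the answer.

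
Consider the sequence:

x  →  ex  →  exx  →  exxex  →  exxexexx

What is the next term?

From term 3 onward, concatenate the last term with the second-to-last: ex·x = exx, exx·ex = exxex, …
Continuing: exxexexx · exxex gives term 6.

exxexexxexxex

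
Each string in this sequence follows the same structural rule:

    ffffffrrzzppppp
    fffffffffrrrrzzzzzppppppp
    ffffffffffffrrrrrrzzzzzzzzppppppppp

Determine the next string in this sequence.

fffffffffffffffrrrrrrrrzzzzzzzzzzzppppppppppp

Term n consists of 3n+3 f's, followed by 2n r's, followed by 3n-1 z's, followed by 2n+3 p's (n = 1, 2, …).
At n = 4 the blocks have lengths 15, 8, 11, 11.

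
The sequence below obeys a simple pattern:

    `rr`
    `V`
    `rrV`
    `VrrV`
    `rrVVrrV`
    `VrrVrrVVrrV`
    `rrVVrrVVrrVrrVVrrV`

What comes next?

VrrVrrVVrrVrrVVrrVVrrVrrVVrrV

From term 3 onward, concatenate the second-to-last term with the last: rr·V = rrV, V·rrV = VrrV, …
So term 8 is VrrVrrVVrrV·rrVVrrVVrrVrrVVrrV.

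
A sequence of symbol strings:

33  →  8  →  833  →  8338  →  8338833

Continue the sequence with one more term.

Each term (from the third on) is the previous term followed by the one before it: term 3 = 8·33 = 833.
So term 6 is 8338833·8338.

83388338338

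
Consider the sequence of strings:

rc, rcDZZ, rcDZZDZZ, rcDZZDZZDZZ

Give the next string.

Each term is the previous one with DZZ appended.
Applying this once more to rcDZZDZZDZZ:

rcDZZDZZDZZDZZ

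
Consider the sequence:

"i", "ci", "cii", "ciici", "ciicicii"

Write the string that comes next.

From term 3 onward, concatenate the last term with the second-to-last: ci·i = cii, cii·ci = ciici, …
Continuing: ciicicii · ciici gives term 6.

ciiciciiciici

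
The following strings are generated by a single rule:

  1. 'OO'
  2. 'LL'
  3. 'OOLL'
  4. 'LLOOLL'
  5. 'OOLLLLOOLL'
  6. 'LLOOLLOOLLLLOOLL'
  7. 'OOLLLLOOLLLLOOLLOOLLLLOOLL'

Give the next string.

LLOOLLOOLLLLOOLLOOLLLLOOLLLLOOLLOOLLLLOOLL

From term 3 onward, concatenate the second-to-last term with the last: OO·LL = OOLL, LL·OOLL = LLOOLL, …
The next term joins LLOOLLOOLLLLOOLL and OOLLLLOOLLLLOOLLOOLLLLOOLL.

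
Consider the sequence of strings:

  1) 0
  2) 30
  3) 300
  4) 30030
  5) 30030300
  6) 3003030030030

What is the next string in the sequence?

This is a Fibonacci-style word recurrence s(k) = s(k−1)·s(k−2): e.g. 30·0 = 300.
Continuing: 3003030030030 · 30030300 gives term 7.

300303003003030030300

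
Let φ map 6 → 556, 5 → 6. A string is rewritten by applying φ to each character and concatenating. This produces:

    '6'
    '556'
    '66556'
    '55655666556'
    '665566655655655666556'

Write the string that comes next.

5565566655655655666556665566655655655666556

Applying the rule to each of the 21 symbols of 665566655655655666556 gives the pieces 556 556 6 6 556 556 556 6 6 556 6 6 556 6 6 556 556 556 6 6 556, which concatenate to the answer.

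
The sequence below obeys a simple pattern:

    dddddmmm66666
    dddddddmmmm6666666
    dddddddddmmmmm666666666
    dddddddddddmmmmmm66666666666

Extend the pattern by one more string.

dddddddddddddmmmmmmm6666666666666

The n-th term is 2n+1 d's then n+1 m's then 2n+1 6's, where the shown terms are n = 2, 3, 4, 5.
At n = 6 the blocks have lengths 13, 7, 13.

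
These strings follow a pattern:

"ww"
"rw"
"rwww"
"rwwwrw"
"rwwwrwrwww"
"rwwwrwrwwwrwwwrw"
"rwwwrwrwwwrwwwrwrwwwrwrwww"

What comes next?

Each term (from the third on) is the previous term followed by the one before it: term 3 = rw·ww = rwww.
Continuing: rwwwrwrwwwrwwwrwrwwwrwrwww · rwwwrwrwwwrwwwrw gives term 8.

rwwwrwrwwwrwwwrwrwwwrwrwwwrwwwrwrwwwrwwwrw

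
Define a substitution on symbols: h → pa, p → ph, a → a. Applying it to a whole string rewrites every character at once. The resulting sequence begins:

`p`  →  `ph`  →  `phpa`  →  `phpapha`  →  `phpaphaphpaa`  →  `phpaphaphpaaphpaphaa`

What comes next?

Replace each of the 20 characters of phpaphaphpaaphpaphaa in place — ph pa ph a ph pa a ph pa ph a a ph pa ph a ph pa a a — and concatenate.

phpaphaphpaaphpaphaaphpaphaphpaaa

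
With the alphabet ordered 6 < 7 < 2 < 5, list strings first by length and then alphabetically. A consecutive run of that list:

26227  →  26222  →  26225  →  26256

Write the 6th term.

Advancing 2 positions from 26256 through 26256 → 26257 reaches term 6.

26252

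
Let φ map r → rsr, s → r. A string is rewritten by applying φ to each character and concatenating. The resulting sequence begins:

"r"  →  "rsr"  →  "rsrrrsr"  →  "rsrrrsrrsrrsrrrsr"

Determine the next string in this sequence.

rsrrrsrrsrrsrrrsrrsrrrsrrsrrrsrrsrrsrrrsr

Applying the rule to each of the 17 symbols of rsrrrsrrsrrsrrrsr gives the pieces rsr r rsr rsr rsr r rsr rsr r rsr rsr r rsr rsr rsr r rsr, which concatenate to the answer.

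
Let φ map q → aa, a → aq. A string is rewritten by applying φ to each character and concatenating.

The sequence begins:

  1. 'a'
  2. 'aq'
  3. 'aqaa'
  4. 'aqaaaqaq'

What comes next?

Expanding aqaaaqaq: a→aq, q→aa, a→aq, a→aq, a→aq, q→aa, a→aq, q→aa. Concatenated: aq aa aq aq aq aa aq aa.

aqaaaqaqaqaaaqaa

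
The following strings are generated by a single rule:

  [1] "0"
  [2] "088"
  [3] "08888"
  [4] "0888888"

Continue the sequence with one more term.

088888888

Every step adds 88 to the end: s(k+1) = s(k)·88.
So the next term is 0888888·88.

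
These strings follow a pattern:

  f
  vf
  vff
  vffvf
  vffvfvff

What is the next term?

vffvfvffvffvf

This is a Fibonacci-style word recurrence s(k) = s(k−1)·s(k−2): e.g. vf·f = vff.
Continuing: vffvfvff · vffvf gives term 6.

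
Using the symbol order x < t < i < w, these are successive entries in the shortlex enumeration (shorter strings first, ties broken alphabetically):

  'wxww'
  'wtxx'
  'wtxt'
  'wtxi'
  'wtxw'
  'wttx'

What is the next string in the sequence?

wttt

Treat wttx as a base-4 numeral over the given alphabet and add one, carrying through any trailing w's.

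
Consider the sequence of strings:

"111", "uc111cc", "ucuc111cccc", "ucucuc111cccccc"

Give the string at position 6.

Every step adds uc to the front and cc to the end of the previous string.
From ucucuc111cccccc, 2 further steps: ucucuc111cccccc → ucucucuc111cccccccc → (answer).

ucucucucuc111cccccccccc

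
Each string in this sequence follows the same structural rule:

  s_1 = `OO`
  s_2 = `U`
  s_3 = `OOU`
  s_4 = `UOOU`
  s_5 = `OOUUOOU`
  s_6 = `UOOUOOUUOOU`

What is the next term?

OOUUOOUUOOUOOUUOOU

Each term (from the third on) is the two preceding terms concatenated in order: term 3 = OO·U = OOU.
Continuing: OOUUOOU · UOOUOOUUOOU gives term 7.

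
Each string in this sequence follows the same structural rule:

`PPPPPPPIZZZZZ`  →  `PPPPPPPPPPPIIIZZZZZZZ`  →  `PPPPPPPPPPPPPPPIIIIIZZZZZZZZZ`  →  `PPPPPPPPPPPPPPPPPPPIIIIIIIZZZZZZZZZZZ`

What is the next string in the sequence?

Term n consists of 4n+3 P's, followed by 2n-1 I's, followed by 2n+3 Z's (n = 1, 2, …).
Setting n = 5 gives 23, 9, 13 characters in each block.

PPPPPPPPPPPPPPPPPPPPPPPIIIIIIIIIZZZZZZZZZZZZZ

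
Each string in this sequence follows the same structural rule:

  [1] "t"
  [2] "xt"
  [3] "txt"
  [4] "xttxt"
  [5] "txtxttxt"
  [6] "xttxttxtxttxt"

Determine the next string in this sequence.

txtxttxtxttxttxtxttxt

Each term (from the third on) is the two preceding terms concatenated in order: term 3 = t·xt = txt.
Continuing: txtxttxt · xttxttxtxttxt gives term 7.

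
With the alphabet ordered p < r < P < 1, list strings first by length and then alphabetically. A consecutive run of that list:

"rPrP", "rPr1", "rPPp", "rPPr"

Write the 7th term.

Stepping forward 3 times from rPPr: rPPr → rPPP → rPP1, then the target.

rP1p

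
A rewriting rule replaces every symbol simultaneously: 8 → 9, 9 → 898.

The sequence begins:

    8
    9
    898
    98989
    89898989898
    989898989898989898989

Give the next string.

Applying the rule to each of the 21 symbols of 989898989898989898989 gives the pieces 898 9 898 9 898 9 898 9 898 9 898 9 898 9 898 9 898 9 898 9 898, which concatenate to the answer.

8989898989898989898989898989898989898989898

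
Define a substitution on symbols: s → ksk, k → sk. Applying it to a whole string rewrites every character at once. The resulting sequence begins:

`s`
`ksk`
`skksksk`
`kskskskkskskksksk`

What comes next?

skkskskkskskkskskskkskskkskskskkskskksksk

Applying the rule to each of the 17 symbols of kskskskkskskksksk gives the pieces sk ksk sk ksk sk ksk sk sk ksk sk ksk sk sk ksk sk ksk sk, which concatenate to the answer.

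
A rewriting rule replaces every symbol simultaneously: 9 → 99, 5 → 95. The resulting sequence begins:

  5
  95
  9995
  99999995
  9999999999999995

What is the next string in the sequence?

Rewriting the 16 symbols of 9999999999999995 one by one yields 99 99 99 99 99 99 99 99 99 99 99 99 99 99 99 95; concatenated:

99999999999999999999999999999995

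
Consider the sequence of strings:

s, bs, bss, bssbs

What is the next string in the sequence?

bssbsbss

Each term (from the third on) is the previous term followed by the one before it: term 3 = bs·s = bss.
So term 5 is bssbs·bss.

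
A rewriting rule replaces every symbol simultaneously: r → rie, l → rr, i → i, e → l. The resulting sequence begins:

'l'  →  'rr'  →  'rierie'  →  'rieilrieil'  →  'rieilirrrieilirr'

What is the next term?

Rewriting the 16 symbols of rieilirrrieilirr one by one yields rie i l i rr i rie rie rie i l i rr i rie rie; concatenated:

rieilirririerierieilirririerie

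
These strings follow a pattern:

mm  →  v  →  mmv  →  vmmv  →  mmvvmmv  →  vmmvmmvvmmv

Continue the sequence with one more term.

From term 3 onward, concatenate the second-to-last term with the last: mm·v = mmv, v·mmv = vmmv, …
The next term joins mmvvmmv and vmmvmmvvmmv.

mmvvmmvvmmvmmvvmmv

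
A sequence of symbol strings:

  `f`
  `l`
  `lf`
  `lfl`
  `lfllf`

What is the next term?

Each term (from the third on) is the previous term followed by the one before it: term 3 = l·f = lf.
Continuing: lfllf · lfl gives term 6.

lfllflfl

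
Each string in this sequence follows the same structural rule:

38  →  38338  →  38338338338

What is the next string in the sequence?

38338338338338338338338

Every step duplicates the string with '3' between the halves.
One more doubling of 38338338338 gives the answer.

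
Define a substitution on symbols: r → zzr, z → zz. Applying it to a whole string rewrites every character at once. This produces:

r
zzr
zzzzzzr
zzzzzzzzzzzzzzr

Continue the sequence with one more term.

Replace each of the 15 characters of zzzzzzzzzzzzzzr in place — zz zz zz zz zz zz zz zz zz zz zz zz zz zz zzr — and concatenate.

zzzzzzzzzzzzzzzzzzzzzzzzzzzzzzr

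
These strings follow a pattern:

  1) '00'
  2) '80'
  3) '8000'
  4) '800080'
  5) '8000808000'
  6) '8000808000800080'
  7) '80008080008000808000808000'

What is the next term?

800080800080008080008080008000808000800080

Each term (from the third on) is the previous term followed by the one before it: term 3 = 80·00 = 8000.
Continuing: 80008080008000808000808000 · 8000808000800080 gives term 8.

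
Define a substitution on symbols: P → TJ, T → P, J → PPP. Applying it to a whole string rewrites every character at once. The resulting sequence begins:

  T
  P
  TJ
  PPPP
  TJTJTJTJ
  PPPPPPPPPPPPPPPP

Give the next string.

TJTJTJTJTJTJTJTJTJTJTJTJTJTJTJTJ

Replace each of the 16 characters of PPPPPPPPPPPPPPPP in place — TJ TJ TJ TJ TJ TJ TJ TJ TJ TJ TJ TJ TJ TJ TJ TJ — and concatenate.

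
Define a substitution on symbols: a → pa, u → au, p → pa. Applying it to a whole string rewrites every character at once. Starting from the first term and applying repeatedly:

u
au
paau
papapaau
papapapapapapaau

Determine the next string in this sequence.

papapapapapapapapapapapapapapaau

Applying the rule to each of the 16 symbols of papapapapapapaau gives the pieces pa pa pa pa pa pa pa pa pa pa pa pa pa pa pa au, which concatenate to the answer.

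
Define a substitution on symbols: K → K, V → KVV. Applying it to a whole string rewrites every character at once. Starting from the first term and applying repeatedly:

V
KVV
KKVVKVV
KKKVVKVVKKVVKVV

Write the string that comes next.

Rewriting the 15 symbols of KKKVVKVVKKVVKVV one by one yields K K K KVV KVV K KVV KVV K K KVV KVV K KVV KVV; concatenated:

KKKKVVKVVKKVVKVVKKKVVKVVKKVVKVV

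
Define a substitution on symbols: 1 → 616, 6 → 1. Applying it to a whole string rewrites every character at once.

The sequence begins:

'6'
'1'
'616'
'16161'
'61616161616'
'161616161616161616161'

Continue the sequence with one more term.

Rewriting the 21 symbols of 161616161616161616161 one by one yields 616 1 616 1 616 1 616 1 616 1 616 1 616 1 616 1 616 1 616 1 616; concatenated:

6161616161616161616161616161616161616161616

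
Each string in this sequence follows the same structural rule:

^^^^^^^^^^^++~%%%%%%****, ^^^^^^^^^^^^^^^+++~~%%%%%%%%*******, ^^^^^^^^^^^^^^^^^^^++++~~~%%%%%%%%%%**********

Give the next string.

^^^^^^^^^^^^^^^^^^^^^^^+++++~~~~%%%%%%%%%%%%*************

Reading off run lengths: ^ runs 11, 15, 19; + runs 2, 3, 4; ~ runs 1, 2, 3; % runs 6, 8, 10; * runs 4, 7, 10 — each is linear in n, where the shown terms are n = 2, 3, 4.
At n = 5 the blocks have lengths 23, 5, 4, 12, 13.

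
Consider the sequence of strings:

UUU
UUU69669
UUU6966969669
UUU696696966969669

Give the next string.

Each term is the previous one with 69669 appended.
One more step from UUU696696966969669 gives the answer.

UUU69669696696966969669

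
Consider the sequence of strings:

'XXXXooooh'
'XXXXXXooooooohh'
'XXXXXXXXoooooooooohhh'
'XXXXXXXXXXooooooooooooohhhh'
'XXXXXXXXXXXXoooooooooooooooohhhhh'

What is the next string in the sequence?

XXXXXXXXXXXXXXooooooooooooooooooohhhhhh

Each string has the form X^{2n} o^{3n-2} h^{n-1}, where the shown terms are n = 2, 3, 4, 5, 6.
At n = 7 the blocks have lengths 14, 19, 6.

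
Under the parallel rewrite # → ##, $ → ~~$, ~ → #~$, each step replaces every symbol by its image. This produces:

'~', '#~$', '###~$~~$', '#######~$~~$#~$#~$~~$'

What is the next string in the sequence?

Rewriting the 21 symbols of #######~$~~$#~$#~$~~$ one by one yields ## ## ## ## ## ## ## #~$ ~~$ #~$ #~$ ~~$ ## #~$ ~~$ ## #~$ ~~$ #~$ #~$ ~~$; concatenated:

###############~$~~$#~$#~$~~$###~$~~$###~$~~$#~$#~$~~$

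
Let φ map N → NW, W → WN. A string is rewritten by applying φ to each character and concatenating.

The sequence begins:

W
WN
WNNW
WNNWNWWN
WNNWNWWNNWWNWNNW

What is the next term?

Applying the rule to each of the 16 symbols of WNNWNWWNNWWNWNNW gives the pieces WN NW NW WN NW WN WN NW NW WN WN NW WN NW NW WN, which concatenate to the answer.

WNNWNWWNNWWNWNNWNWWNWNNWWNNWNWWN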